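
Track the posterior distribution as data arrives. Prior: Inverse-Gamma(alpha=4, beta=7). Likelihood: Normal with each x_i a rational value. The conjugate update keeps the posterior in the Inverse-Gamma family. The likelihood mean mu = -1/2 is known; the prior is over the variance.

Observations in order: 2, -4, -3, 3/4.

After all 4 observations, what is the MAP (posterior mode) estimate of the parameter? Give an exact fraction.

obs 1: x=2 → posterior Inverse-Gamma(9/2, 81/8)
obs 2: x=-4 → posterior Inverse-Gamma(5, 65/4)
obs 3: x=-3 → posterior Inverse-Gamma(11/2, 155/8)
obs 4: x=3/4 → posterior Inverse-Gamma(6, 645/32)

645/224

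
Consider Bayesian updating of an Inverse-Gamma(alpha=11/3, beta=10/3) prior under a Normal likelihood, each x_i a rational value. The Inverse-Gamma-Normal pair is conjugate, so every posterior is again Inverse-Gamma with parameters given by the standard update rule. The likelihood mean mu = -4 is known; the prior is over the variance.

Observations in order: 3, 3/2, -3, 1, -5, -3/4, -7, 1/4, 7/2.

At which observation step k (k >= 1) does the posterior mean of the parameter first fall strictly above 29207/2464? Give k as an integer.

k = 4

obs 1: x=3 → posterior Inverse-Gamma(25/6, 167/6)
obs 2: x=3/2 → posterior Inverse-Gamma(14/3, 1031/24)
obs 3: x=-3 → posterior Inverse-Gamma(31/6, 1043/24)
obs 4: x=1 → posterior Inverse-Gamma(17/3, 1343/24)
obs 5: x=-5 → posterior Inverse-Gamma(37/6, 1355/24)
obs 6: x=-3/4 → posterior Inverse-Gamma(20/3, 5927/96)
obs 7: x=-7 → posterior Inverse-Gamma(43/6, 6359/96)
obs 8: x=1/4 → posterior Inverse-Gamma(23/3, 3613/48)
obs 9: x=7/2 → posterior Inverse-Gamma(49/6, 4963/48)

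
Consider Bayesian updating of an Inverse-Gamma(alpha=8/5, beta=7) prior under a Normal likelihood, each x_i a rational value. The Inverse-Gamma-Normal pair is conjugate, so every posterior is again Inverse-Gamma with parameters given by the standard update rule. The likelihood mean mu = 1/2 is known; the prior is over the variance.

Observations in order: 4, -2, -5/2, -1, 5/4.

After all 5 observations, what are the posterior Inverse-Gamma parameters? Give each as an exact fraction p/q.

alpha=41/10, beta=709/32

obs 1: x=4 → posterior Inverse-Gamma(21/10, 105/8)
obs 2: x=-2 → posterior Inverse-Gamma(13/5, 65/4)
obs 3: x=-5/2 → posterior Inverse-Gamma(31/10, 83/4)
obs 4: x=-1 → posterior Inverse-Gamma(18/5, 175/8)
obs 5: x=5/4 → posterior Inverse-Gamma(41/10, 709/32)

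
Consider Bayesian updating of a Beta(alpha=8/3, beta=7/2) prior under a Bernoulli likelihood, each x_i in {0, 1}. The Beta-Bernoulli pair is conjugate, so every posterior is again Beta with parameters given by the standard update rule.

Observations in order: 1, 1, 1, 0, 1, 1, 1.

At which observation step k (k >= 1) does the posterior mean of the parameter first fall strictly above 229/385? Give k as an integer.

obs 1: x=1 → posterior Beta(11/3, 7/2)
obs 2: x=1 → posterior Beta(14/3, 7/2)
obs 3: x=1 → posterior Beta(17/3, 7/2)
obs 4: x=0 → posterior Beta(17/3, 9/2)
obs 5: x=1 → posterior Beta(20/3, 9/2)
obs 6: x=1 → posterior Beta(23/3, 9/2)
obs 7: x=1 → posterior Beta(26/3, 9/2)

k = 3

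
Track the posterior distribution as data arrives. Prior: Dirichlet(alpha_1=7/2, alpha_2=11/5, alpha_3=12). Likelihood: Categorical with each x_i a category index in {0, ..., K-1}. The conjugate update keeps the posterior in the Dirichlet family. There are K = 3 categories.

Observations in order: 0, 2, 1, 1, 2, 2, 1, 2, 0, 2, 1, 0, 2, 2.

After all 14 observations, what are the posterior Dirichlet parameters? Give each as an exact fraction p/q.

obs 1: x=0 → posterior Dirichlet(9/2, 11/5, 12)
obs 2: x=2 → posterior Dirichlet(9/2, 11/5, 13)
obs 3: x=1 → posterior Dirichlet(9/2, 16/5, 13)
obs 4: x=1 → posterior Dirichlet(9/2, 21/5, 13)
obs 5: x=2 → posterior Dirichlet(9/2, 21/5, 14)
obs 6: x=2 → posterior Dirichlet(9/2, 21/5, 15)
obs 7: x=1 → posterior Dirichlet(9/2, 26/5, 15)
obs 8: x=2 → posterior Dirichlet(9/2, 26/5, 16)
obs 9: x=0 → posterior Dirichlet(11/2, 26/5, 16)
obs 10: x=2 → posterior Dirichlet(11/2, 26/5, 17)
obs 11: x=1 → posterior Dirichlet(11/2, 31/5, 17)
obs 12: x=0 → posterior Dirichlet(13/2, 31/5, 17)
obs 13: x=2 → posterior Dirichlet(13/2, 31/5, 18)
obs 14: x=2 → posterior Dirichlet(13/2, 31/5, 19)

alpha_1=13/2, alpha_2=31/5, alpha_3=19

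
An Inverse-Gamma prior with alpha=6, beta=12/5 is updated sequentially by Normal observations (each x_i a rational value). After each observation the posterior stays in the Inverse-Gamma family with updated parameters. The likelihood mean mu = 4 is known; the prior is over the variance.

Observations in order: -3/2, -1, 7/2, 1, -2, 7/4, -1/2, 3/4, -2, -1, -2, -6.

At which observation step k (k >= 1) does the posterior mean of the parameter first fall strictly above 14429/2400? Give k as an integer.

obs 1: x=-3/2 → posterior Inverse-Gamma(13/2, 701/40)
obs 2: x=-1 → posterior Inverse-Gamma(7, 1201/40)
obs 3: x=7/2 → posterior Inverse-Gamma(15/2, 603/20)
obs 4: x=1 → posterior Inverse-Gamma(8, 693/20)
obs 5: x=-2 → posterior Inverse-Gamma(17/2, 1053/20)
obs 6: x=7/4 → posterior Inverse-Gamma(9, 8829/160)
obs 7: x=-1/2 → posterior Inverse-Gamma(19/2, 10449/160)
obs 8: x=3/4 → posterior Inverse-Gamma(10, 5647/80)
obs 9: x=-2 → posterior Inverse-Gamma(21/2, 7087/80)
obs 10: x=-1 → posterior Inverse-Gamma(11, 8087/80)
obs 11: x=-2 → posterior Inverse-Gamma(23/2, 9527/80)
obs 12: x=-6 → posterior Inverse-Gamma(12, 13527/80)

k = 5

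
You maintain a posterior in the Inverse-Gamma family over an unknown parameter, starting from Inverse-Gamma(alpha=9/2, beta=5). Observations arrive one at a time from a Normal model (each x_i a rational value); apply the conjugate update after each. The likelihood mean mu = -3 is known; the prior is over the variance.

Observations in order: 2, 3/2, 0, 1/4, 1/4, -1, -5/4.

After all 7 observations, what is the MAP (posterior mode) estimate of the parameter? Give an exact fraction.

493/96

obs 1: x=2 → posterior Inverse-Gamma(5, 35/2)
obs 2: x=3/2 → posterior Inverse-Gamma(11/2, 221/8)
obs 3: x=0 → posterior Inverse-Gamma(6, 257/8)
obs 4: x=1/4 → posterior Inverse-Gamma(13/2, 1197/32)
obs 5: x=1/4 → posterior Inverse-Gamma(7, 683/16)
obs 6: x=-1 → posterior Inverse-Gamma(15/2, 715/16)
obs 7: x=-5/4 → posterior Inverse-Gamma(8, 1479/32)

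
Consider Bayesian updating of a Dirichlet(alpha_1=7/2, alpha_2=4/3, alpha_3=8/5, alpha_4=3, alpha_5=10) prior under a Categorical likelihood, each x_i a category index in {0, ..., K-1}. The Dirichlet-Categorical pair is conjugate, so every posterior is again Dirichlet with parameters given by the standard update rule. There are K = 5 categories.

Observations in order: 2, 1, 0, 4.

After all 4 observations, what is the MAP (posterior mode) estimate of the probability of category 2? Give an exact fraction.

48/553

obs 1: x=2 → posterior Dirichlet(7/2, 4/3, 13/5, 3, 10)
obs 2: x=1 → posterior Dirichlet(7/2, 7/3, 13/5, 3, 10)
obs 3: x=0 → posterior Dirichlet(9/2, 7/3, 13/5, 3, 10)
obs 4: x=4 → posterior Dirichlet(9/2, 7/3, 13/5, 3, 11)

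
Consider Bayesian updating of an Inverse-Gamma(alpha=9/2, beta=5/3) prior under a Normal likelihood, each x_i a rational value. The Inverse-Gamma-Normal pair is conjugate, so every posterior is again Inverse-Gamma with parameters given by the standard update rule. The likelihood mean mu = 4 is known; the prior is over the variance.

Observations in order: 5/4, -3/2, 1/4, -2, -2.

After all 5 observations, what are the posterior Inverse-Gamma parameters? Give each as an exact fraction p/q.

alpha=7, beta=3053/48

obs 1: x=5/4 → posterior Inverse-Gamma(5, 523/96)
obs 2: x=-3/2 → posterior Inverse-Gamma(11/2, 1975/96)
obs 3: x=1/4 → posterior Inverse-Gamma(6, 1325/48)
obs 4: x=-2 → posterior Inverse-Gamma(13/2, 2189/48)
obs 5: x=-2 → posterior Inverse-Gamma(7, 3053/48)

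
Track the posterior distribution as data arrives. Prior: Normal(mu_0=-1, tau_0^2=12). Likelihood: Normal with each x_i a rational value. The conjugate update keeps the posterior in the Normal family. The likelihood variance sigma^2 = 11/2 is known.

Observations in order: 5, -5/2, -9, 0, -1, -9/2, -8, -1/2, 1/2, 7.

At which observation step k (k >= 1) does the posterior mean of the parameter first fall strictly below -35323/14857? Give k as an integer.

k = 7

obs 1: x=5 → posterior Normal(109/35, 132/35)
obs 2: x=-5/2 → posterior Normal(49/59, 132/59)
obs 3: x=-9 → posterior Normal(-167/83, 132/83)
obs 4: x=0 → posterior Normal(-167/107, 132/107)
obs 5: x=-1 → posterior Normal(-191/131, 132/131)
obs 6: x=-9/2 → posterior Normal(-299/155, 132/155)
obs 7: x=-8 → posterior Normal(-491/179, 132/179)
obs 8: x=-1/2 → posterior Normal(-503/203, 132/203)
obs 9: x=1/2 → posterior Normal(-491/227, 132/227)
obs 10: x=7 → posterior Normal(-323/251, 132/251)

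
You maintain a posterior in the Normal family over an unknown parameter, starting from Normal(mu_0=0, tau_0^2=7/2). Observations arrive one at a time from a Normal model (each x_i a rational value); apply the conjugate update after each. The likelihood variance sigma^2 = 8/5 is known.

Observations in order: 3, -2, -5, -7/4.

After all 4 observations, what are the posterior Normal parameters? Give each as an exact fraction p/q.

obs 1: x=3 → posterior Normal(35/17, 56/51)
obs 2: x=-2 → posterior Normal(35/86, 28/43)
obs 3: x=-5 → posterior Normal(-140/121, 56/121)
obs 4: x=-7/4 → posterior Normal(-805/624, 14/39)

mu_0=-805/624, tau_0^2=14/39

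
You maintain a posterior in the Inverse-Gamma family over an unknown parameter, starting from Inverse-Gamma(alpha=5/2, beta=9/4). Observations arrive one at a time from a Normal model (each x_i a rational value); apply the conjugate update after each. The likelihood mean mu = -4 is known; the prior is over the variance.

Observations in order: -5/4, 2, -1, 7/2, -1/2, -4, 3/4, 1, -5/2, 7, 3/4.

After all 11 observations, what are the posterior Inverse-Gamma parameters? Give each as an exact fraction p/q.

obs 1: x=-5/4 → posterior Inverse-Gamma(3, 193/32)
obs 2: x=2 → posterior Inverse-Gamma(7/2, 769/32)
obs 3: x=-1 → posterior Inverse-Gamma(4, 913/32)
obs 4: x=7/2 → posterior Inverse-Gamma(9/2, 1813/32)
obs 5: x=-1/2 → posterior Inverse-Gamma(5, 2009/32)
obs 6: x=-4 → posterior Inverse-Gamma(11/2, 2009/32)
obs 7: x=3/4 → posterior Inverse-Gamma(6, 1185/16)
obs 8: x=1 → posterior Inverse-Gamma(13/2, 1385/16)
obs 9: x=-5/2 → posterior Inverse-Gamma(7, 1403/16)
obs 10: x=7 → posterior Inverse-Gamma(15/2, 2371/16)
obs 11: x=3/4 → posterior Inverse-Gamma(8, 5103/32)

alpha=8, beta=5103/32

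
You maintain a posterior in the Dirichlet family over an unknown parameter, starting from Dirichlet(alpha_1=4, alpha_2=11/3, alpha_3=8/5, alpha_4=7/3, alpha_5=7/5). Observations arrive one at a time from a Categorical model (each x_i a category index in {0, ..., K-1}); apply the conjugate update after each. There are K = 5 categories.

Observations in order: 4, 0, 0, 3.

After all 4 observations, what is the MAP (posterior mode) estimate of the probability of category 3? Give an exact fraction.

7/36

obs 1: x=4 → posterior Dirichlet(4, 11/3, 8/5, 7/3, 12/5)
obs 2: x=0 → posterior Dirichlet(5, 11/3, 8/5, 7/3, 12/5)
obs 3: x=0 → posterior Dirichlet(6, 11/3, 8/5, 7/3, 12/5)
obs 4: x=3 → posterior Dirichlet(6, 11/3, 8/5, 10/3, 12/5)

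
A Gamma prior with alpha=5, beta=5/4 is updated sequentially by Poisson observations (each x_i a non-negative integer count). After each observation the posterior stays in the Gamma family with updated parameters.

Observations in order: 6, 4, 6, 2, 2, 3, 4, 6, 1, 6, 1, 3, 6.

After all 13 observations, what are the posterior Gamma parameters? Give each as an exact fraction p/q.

alpha=55, beta=57/4

obs 1: x=6 → posterior Gamma(11, 9/4)
obs 2: x=4 → posterior Gamma(15, 13/4)
obs 3: x=6 → posterior Gamma(21, 17/4)
obs 4: x=2 → posterior Gamma(23, 21/4)
obs 5: x=2 → posterior Gamma(25, 25/4)
obs 6: x=3 → posterior Gamma(28, 29/4)
obs 7: x=4 → posterior Gamma(32, 33/4)
obs 8: x=6 → posterior Gamma(38, 37/4)
obs 9: x=1 → posterior Gamma(39, 41/4)
obs 10: x=6 → posterior Gamma(45, 45/4)
obs 11: x=1 → posterior Gamma(46, 49/4)
obs 12: x=3 → posterior Gamma(49, 53/4)
obs 13: x=6 → posterior Gamma(55, 57/4)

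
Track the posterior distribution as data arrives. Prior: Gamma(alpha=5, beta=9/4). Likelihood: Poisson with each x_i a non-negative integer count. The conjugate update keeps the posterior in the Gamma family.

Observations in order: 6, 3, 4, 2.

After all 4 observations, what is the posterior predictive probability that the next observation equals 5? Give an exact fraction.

395849347114562988281250000000000000/3630362123627258663193028251474330749

obs 1: x=6 → posterior Gamma(11, 13/4)
obs 2: x=3 → posterior Gamma(14, 17/4)
obs 3: x=4 → posterior Gamma(18, 21/4)
obs 4: x=2 → posterior Gamma(20, 25/4)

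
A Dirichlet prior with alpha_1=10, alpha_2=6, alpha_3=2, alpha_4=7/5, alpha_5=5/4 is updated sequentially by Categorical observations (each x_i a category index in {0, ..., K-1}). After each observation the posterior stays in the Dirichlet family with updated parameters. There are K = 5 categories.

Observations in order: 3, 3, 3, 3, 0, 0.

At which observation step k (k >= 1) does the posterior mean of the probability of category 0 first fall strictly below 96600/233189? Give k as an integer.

k = 4

obs 1: x=3 → posterior Dirichlet(10, 6, 2, 12/5, 5/4)
obs 2: x=3 → posterior Dirichlet(10, 6, 2, 17/5, 5/4)
obs 3: x=3 → posterior Dirichlet(10, 6, 2, 22/5, 5/4)
obs 4: x=3 → posterior Dirichlet(10, 6, 2, 27/5, 5/4)
obs 5: x=0 → posterior Dirichlet(11, 6, 2, 27/5, 5/4)
obs 6: x=0 → posterior Dirichlet(12, 6, 2, 27/5, 5/4)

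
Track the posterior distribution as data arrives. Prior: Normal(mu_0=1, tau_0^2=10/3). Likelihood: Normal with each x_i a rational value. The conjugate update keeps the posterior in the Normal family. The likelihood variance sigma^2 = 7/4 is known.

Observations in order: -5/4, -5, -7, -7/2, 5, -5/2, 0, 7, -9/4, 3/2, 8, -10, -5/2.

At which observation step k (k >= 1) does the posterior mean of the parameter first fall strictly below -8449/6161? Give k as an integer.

obs 1: x=-5/4 → posterior Normal(-29/61, 70/61)
obs 2: x=-5 → posterior Normal(-229/101, 70/101)
obs 3: x=-7 → posterior Normal(-509/141, 70/141)
obs 4: x=-7/2 → posterior Normal(-649/181, 70/181)
obs 5: x=5 → posterior Normal(-449/221, 70/221)
obs 6: x=-5/2 → posterior Normal(-61/29, 70/261)
obs 7: x=0 → posterior Normal(-549/301, 10/43)
obs 8: x=7 → posterior Normal(-269/341, 70/341)
obs 9: x=-9/4 → posterior Normal(-359/381, 70/381)
obs 10: x=3/2 → posterior Normal(-299/421, 70/421)
obs 11: x=8 → posterior Normal(21/461, 70/461)
obs 12: x=-10 → posterior Normal(-379/501, 70/501)
obs 13: x=-5/2 → posterior Normal(-479/541, 70/541)

k = 2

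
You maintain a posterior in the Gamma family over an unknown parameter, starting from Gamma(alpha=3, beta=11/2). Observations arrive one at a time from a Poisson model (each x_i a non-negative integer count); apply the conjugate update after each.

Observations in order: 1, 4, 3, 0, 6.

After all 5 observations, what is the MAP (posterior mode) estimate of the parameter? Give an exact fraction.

obs 1: x=1 → posterior Gamma(4, 13/2)
obs 2: x=4 → posterior Gamma(8, 15/2)
obs 3: x=3 → posterior Gamma(11, 17/2)
obs 4: x=0 → posterior Gamma(11, 19/2)
obs 5: x=6 → posterior Gamma(17, 21/2)

32/21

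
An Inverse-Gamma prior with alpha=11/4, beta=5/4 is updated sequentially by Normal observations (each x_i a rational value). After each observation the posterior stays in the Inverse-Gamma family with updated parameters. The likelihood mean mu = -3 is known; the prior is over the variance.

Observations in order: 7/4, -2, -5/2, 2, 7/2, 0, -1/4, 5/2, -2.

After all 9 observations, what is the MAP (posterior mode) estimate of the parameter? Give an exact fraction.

377/44

obs 1: x=7/4 → posterior Inverse-Gamma(13/4, 401/32)
obs 2: x=-2 → posterior Inverse-Gamma(15/4, 417/32)
obs 3: x=-5/2 → posterior Inverse-Gamma(17/4, 421/32)
obs 4: x=2 → posterior Inverse-Gamma(19/4, 821/32)
obs 5: x=7/2 → posterior Inverse-Gamma(21/4, 1497/32)
obs 6: x=0 → posterior Inverse-Gamma(23/4, 1641/32)
obs 7: x=-1/4 → posterior Inverse-Gamma(25/4, 881/16)
obs 8: x=5/2 → posterior Inverse-Gamma(27/4, 1123/16)
obs 9: x=-2 → posterior Inverse-Gamma(29/4, 1131/16)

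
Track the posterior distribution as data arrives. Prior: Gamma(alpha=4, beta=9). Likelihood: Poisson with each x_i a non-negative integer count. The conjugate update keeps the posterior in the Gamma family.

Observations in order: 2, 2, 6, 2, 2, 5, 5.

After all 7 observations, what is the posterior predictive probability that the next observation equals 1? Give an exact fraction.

obs 1: x=2 → posterior Gamma(6, 10)
obs 2: x=2 → posterior Gamma(8, 11)
obs 3: x=6 → posterior Gamma(14, 12)
obs 4: x=2 → posterior Gamma(16, 13)
obs 5: x=2 → posterior Gamma(18, 14)
obs 6: x=5 → posterior Gamma(23, 15)
obs 7: x=5 → posterior Gamma(28, 16)

145384312038975173598853897218162688/481968572106750915091411825223071697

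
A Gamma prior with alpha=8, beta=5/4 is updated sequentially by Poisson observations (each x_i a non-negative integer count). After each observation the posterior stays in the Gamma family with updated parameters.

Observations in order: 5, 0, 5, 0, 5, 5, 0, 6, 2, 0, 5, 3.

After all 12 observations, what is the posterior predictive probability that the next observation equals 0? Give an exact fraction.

obs 1: x=5 → posterior Gamma(13, 9/4)
obs 2: x=0 → posterior Gamma(13, 13/4)
obs 3: x=5 → posterior Gamma(18, 17/4)
obs 4: x=0 → posterior Gamma(18, 21/4)
obs 5: x=5 → posterior Gamma(23, 25/4)
obs 6: x=5 → posterior Gamma(28, 29/4)
obs 7: x=0 → posterior Gamma(28, 33/4)
obs 8: x=6 → posterior Gamma(34, 37/4)
obs 9: x=2 → posterior Gamma(36, 41/4)
obs 10: x=0 → posterior Gamma(36, 45/4)
obs 11: x=5 → posterior Gamma(41, 49/4)
obs 12: x=3 → posterior Gamma(44, 53/4)

7381391874719262009044156620311078835772712945516819387010106565605821547281/181340015948648842815419907564621801200706977511272038932716245145242596116001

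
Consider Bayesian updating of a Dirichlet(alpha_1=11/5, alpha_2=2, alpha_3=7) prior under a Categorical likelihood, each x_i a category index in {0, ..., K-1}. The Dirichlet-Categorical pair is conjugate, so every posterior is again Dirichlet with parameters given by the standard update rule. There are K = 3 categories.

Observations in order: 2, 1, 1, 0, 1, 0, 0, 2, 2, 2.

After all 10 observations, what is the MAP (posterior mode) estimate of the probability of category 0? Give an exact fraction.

obs 1: x=2 → posterior Dirichlet(11/5, 2, 8)
obs 2: x=1 → posterior Dirichlet(11/5, 3, 8)
obs 3: x=1 → posterior Dirichlet(11/5, 4, 8)
obs 4: x=0 → posterior Dirichlet(16/5, 4, 8)
obs 5: x=1 → posterior Dirichlet(16/5, 5, 8)
obs 6: x=0 → posterior Dirichlet(21/5, 5, 8)
obs 7: x=0 → posterior Dirichlet(26/5, 5, 8)
obs 8: x=2 → posterior Dirichlet(26/5, 5, 9)
obs 9: x=2 → posterior Dirichlet(26/5, 5, 10)
obs 10: x=2 → posterior Dirichlet(26/5, 5, 11)

3/13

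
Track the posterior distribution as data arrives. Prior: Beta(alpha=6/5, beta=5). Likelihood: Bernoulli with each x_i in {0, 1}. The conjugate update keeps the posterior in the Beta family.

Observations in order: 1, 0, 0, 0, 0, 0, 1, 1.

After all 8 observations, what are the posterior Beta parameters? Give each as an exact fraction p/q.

alpha=21/5, beta=10

obs 1: x=1 → posterior Beta(11/5, 5)
obs 2: x=0 → posterior Beta(11/5, 6)
obs 3: x=0 → posterior Beta(11/5, 7)
obs 4: x=0 → posterior Beta(11/5, 8)
obs 5: x=0 → posterior Beta(11/5, 9)
obs 6: x=0 → posterior Beta(11/5, 10)
obs 7: x=1 → posterior Beta(16/5, 10)
obs 8: x=1 → posterior Beta(21/5, 10)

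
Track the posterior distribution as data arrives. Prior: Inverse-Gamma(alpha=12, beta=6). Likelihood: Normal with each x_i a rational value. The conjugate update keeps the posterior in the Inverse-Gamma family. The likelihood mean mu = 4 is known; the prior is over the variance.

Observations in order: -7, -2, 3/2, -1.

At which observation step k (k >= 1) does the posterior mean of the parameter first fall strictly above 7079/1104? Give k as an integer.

k = 2

obs 1: x=-7 → posterior Inverse-Gamma(25/2, 133/2)
obs 2: x=-2 → posterior Inverse-Gamma(13, 169/2)
obs 3: x=3/2 → posterior Inverse-Gamma(27/2, 701/8)
obs 4: x=-1 → posterior Inverse-Gamma(14, 801/8)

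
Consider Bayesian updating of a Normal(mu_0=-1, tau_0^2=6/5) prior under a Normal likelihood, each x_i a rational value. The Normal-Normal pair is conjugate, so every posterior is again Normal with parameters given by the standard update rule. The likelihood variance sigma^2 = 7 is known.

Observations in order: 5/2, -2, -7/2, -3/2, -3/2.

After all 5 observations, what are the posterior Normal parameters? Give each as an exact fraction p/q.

obs 1: x=5/2 → posterior Normal(-20/41, 42/41)
obs 2: x=-2 → posterior Normal(-32/47, 42/47)
obs 3: x=-7/2 → posterior Normal(-1, 42/53)
obs 4: x=-3/2 → posterior Normal(-62/59, 42/59)
obs 5: x=-3/2 → posterior Normal(-71/65, 42/65)

mu_0=-71/65, tau_0^2=42/65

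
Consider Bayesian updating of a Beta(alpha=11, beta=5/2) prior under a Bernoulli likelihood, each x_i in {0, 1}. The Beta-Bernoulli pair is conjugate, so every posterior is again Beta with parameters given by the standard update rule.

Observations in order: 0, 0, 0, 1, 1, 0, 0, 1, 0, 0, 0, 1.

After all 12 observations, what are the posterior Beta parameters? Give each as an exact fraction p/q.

alpha=15, beta=21/2

obs 1: x=0 → posterior Beta(11, 7/2)
obs 2: x=0 → posterior Beta(11, 9/2)
obs 3: x=0 → posterior Beta(11, 11/2)
obs 4: x=1 → posterior Beta(12, 11/2)
obs 5: x=1 → posterior Beta(13, 11/2)
obs 6: x=0 → posterior Beta(13, 13/2)
obs 7: x=0 → posterior Beta(13, 15/2)
obs 8: x=1 → posterior Beta(14, 15/2)
obs 9: x=0 → posterior Beta(14, 17/2)
obs 10: x=0 → posterior Beta(14, 19/2)
obs 11: x=0 → posterior Beta(14, 21/2)
obs 12: x=1 → posterior Beta(15, 21/2)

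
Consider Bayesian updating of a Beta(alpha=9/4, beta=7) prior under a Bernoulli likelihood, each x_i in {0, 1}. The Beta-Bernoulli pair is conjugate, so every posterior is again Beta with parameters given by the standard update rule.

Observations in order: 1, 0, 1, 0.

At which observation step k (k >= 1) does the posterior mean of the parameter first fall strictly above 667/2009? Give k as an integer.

k = 3

obs 1: x=1 → posterior Beta(13/4, 7)
obs 2: x=0 → posterior Beta(13/4, 8)
obs 3: x=1 → posterior Beta(17/4, 8)
obs 4: x=0 → posterior Beta(17/4, 9)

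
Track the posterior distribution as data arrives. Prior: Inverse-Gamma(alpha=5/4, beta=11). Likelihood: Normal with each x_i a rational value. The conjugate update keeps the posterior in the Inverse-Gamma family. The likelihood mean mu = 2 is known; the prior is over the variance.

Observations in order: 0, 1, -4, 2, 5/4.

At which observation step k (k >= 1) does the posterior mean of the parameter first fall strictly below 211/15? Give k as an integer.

k = 2

obs 1: x=0 → posterior Inverse-Gamma(7/4, 13)
obs 2: x=1 → posterior Inverse-Gamma(9/4, 27/2)
obs 3: x=-4 → posterior Inverse-Gamma(11/4, 63/2)
obs 4: x=2 → posterior Inverse-Gamma(13/4, 63/2)
obs 5: x=5/4 → posterior Inverse-Gamma(15/4, 1017/32)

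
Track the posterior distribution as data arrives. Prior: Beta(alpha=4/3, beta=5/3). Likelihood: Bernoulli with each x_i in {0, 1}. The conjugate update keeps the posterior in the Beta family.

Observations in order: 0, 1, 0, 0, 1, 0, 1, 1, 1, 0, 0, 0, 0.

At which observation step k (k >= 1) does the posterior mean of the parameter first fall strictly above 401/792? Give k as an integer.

obs 1: x=0 → posterior Beta(4/3, 8/3)
obs 2: x=1 → posterior Beta(7/3, 8/3)
obs 3: x=0 → posterior Beta(7/3, 11/3)
obs 4: x=0 → posterior Beta(7/3, 14/3)
obs 5: x=1 → posterior Beta(10/3, 14/3)
obs 6: x=0 → posterior Beta(10/3, 17/3)
obs 7: x=1 → posterior Beta(13/3, 17/3)
obs 8: x=1 → posterior Beta(16/3, 17/3)
obs 9: x=1 → posterior Beta(19/3, 17/3)
obs 10: x=0 → posterior Beta(19/3, 20/3)
obs 11: x=0 → posterior Beta(19/3, 23/3)
obs 12: x=0 → posterior Beta(19/3, 26/3)
obs 13: x=0 → posterior Beta(19/3, 29/3)

k = 9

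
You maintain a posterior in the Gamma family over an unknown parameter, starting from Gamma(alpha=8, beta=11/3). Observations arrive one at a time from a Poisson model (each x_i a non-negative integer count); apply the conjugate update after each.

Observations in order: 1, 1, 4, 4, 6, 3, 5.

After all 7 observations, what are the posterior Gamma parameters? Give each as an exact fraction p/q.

alpha=32, beta=32/3

obs 1: x=1 → posterior Gamma(9, 14/3)
obs 2: x=1 → posterior Gamma(10, 17/3)
obs 3: x=4 → posterior Gamma(14, 20/3)
obs 4: x=4 → posterior Gamma(18, 23/3)
obs 5: x=6 → posterior Gamma(24, 26/3)
obs 6: x=3 → posterior Gamma(27, 29/3)
obs 7: x=5 → posterior Gamma(32, 32/3)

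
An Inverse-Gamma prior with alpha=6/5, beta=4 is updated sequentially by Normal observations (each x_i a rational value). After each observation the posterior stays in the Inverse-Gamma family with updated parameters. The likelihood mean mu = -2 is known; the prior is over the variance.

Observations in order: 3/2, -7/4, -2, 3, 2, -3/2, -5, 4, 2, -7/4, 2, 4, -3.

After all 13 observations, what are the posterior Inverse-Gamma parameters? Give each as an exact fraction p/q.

obs 1: x=3/2 → posterior Inverse-Gamma(17/10, 81/8)
obs 2: x=-7/4 → posterior Inverse-Gamma(11/5, 325/32)
obs 3: x=-2 → posterior Inverse-Gamma(27/10, 325/32)
obs 4: x=3 → posterior Inverse-Gamma(16/5, 725/32)
obs 5: x=2 → posterior Inverse-Gamma(37/10, 981/32)
obs 6: x=-3/2 → posterior Inverse-Gamma(21/5, 985/32)
obs 7: x=-5 → posterior Inverse-Gamma(47/10, 1129/32)
obs 8: x=4 → posterior Inverse-Gamma(26/5, 1705/32)
obs 9: x=2 → posterior Inverse-Gamma(57/10, 1961/32)
obs 10: x=-7/4 → posterior Inverse-Gamma(31/5, 981/16)
obs 11: x=2 → posterior Inverse-Gamma(67/10, 1109/16)
obs 12: x=4 → posterior Inverse-Gamma(36/5, 1397/16)
obs 13: x=-3 → posterior Inverse-Gamma(77/10, 1405/16)

alpha=77/10, beta=1405/16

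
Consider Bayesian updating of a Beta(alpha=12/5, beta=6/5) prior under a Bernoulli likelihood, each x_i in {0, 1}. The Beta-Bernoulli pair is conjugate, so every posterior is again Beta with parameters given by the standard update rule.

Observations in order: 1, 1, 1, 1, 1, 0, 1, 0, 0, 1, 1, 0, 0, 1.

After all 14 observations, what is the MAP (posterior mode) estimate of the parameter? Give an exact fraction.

obs 1: x=1 → posterior Beta(17/5, 6/5)
obs 2: x=1 → posterior Beta(22/5, 6/5)
obs 3: x=1 → posterior Beta(27/5, 6/5)
obs 4: x=1 → posterior Beta(32/5, 6/5)
obs 5: x=1 → posterior Beta(37/5, 6/5)
obs 6: x=0 → posterior Beta(37/5, 11/5)
obs 7: x=1 → posterior Beta(42/5, 11/5)
obs 8: x=0 → posterior Beta(42/5, 16/5)
obs 9: x=0 → posterior Beta(42/5, 21/5)
obs 10: x=1 → posterior Beta(47/5, 21/5)
obs 11: x=1 → posterior Beta(52/5, 21/5)
obs 12: x=0 → posterior Beta(52/5, 26/5)
obs 13: x=0 → posterior Beta(52/5, 31/5)
obs 14: x=1 → posterior Beta(57/5, 31/5)

2/3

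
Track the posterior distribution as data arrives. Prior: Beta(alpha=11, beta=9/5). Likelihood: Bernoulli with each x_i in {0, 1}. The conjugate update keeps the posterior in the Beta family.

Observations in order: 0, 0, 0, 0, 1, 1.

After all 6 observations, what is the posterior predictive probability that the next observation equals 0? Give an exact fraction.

29/94

obs 1: x=0 → posterior Beta(11, 14/5)
obs 2: x=0 → posterior Beta(11, 19/5)
obs 3: x=0 → posterior Beta(11, 24/5)
obs 4: x=0 → posterior Beta(11, 29/5)
obs 5: x=1 → posterior Beta(12, 29/5)
obs 6: x=1 → posterior Beta(13, 29/5)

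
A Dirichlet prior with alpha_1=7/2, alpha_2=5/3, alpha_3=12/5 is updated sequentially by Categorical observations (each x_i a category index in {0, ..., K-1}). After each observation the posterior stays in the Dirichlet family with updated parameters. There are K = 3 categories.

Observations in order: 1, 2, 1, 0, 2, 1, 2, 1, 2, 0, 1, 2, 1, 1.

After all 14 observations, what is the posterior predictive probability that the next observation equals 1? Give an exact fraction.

260/647

obs 1: x=1 → posterior Dirichlet(7/2, 8/3, 12/5)
obs 2: x=2 → posterior Dirichlet(7/2, 8/3, 17/5)
obs 3: x=1 → posterior Dirichlet(7/2, 11/3, 17/5)
obs 4: x=0 → posterior Dirichlet(9/2, 11/3, 17/5)
obs 5: x=2 → posterior Dirichlet(9/2, 11/3, 22/5)
obs 6: x=1 → posterior Dirichlet(9/2, 14/3, 22/5)
obs 7: x=2 → posterior Dirichlet(9/2, 14/3, 27/5)
obs 8: x=1 → posterior Dirichlet(9/2, 17/3, 27/5)
obs 9: x=2 → posterior Dirichlet(9/2, 17/3, 32/5)
obs 10: x=0 → posterior Dirichlet(11/2, 17/3, 32/5)
obs 11: x=1 → posterior Dirichlet(11/2, 20/3, 32/5)
obs 12: x=2 → posterior Dirichlet(11/2, 20/3, 37/5)
obs 13: x=1 → posterior Dirichlet(11/2, 23/3, 37/5)
obs 14: x=1 → posterior Dirichlet(11/2, 26/3, 37/5)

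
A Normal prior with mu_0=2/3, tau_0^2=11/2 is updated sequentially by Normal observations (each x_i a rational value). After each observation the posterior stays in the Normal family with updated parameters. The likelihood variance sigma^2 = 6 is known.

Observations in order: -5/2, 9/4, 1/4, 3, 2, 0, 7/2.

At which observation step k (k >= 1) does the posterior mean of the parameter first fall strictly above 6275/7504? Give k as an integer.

obs 1: x=-5/2 → posterior Normal(-39/46, 66/23)
obs 2: x=9/4 → posterior Normal(21/136, 33/17)
obs 3: x=1/4 → posterior Normal(8/45, 22/15)
obs 4: x=3 → posterior Normal(41/56, 33/28)
obs 5: x=2 → posterior Normal(63/67, 66/67)
obs 6: x=0 → posterior Normal(21/26, 11/13)
obs 7: x=7/2 → posterior Normal(203/178, 66/89)

k = 5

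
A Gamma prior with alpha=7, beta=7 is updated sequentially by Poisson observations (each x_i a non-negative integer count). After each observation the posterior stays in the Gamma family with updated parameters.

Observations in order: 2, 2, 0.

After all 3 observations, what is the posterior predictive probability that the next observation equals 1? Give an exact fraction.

obs 1: x=2 → posterior Gamma(9, 8)
obs 2: x=2 → posterior Gamma(11, 9)
obs 3: x=0 → posterior Gamma(11, 10)

100000000000/285311670611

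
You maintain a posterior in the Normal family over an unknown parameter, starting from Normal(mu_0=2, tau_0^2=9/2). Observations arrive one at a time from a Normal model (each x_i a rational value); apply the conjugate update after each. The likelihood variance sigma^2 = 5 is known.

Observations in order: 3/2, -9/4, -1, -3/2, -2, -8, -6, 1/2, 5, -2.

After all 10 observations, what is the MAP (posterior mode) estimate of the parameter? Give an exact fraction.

obs 1: x=3/2 → posterior Normal(67/38, 45/19)
obs 2: x=-9/4 → posterior Normal(53/112, 45/28)
obs 3: x=-1 → posterior Normal(17/148, 45/37)
obs 4: x=-3/2 → posterior Normal(-37/184, 45/46)
obs 5: x=-2 → posterior Normal(-109/220, 9/11)
obs 6: x=-8 → posterior Normal(-397/256, 45/64)
obs 7: x=-6 → posterior Normal(-613/292, 45/73)
obs 8: x=1/2 → posterior Normal(-595/328, 45/82)
obs 9: x=5 → posterior Normal(-415/364, 45/91)
obs 10: x=-2 → posterior Normal(-487/400, 9/20)

-487/400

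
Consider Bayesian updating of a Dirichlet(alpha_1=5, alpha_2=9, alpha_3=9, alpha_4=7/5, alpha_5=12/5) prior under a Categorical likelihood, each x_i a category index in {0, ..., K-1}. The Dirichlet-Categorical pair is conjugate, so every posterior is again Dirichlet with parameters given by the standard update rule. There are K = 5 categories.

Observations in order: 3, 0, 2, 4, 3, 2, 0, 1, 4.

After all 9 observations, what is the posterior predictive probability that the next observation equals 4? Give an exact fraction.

obs 1: x=3 → posterior Dirichlet(5, 9, 9, 12/5, 12/5)
obs 2: x=0 → posterior Dirichlet(6, 9, 9, 12/5, 12/5)
obs 3: x=2 → posterior Dirichlet(6, 9, 10, 12/5, 12/5)
obs 4: x=4 → posterior Dirichlet(6, 9, 10, 12/5, 17/5)
obs 5: x=3 → posterior Dirichlet(6, 9, 10, 17/5, 17/5)
obs 6: x=2 → posterior Dirichlet(6, 9, 11, 17/5, 17/5)
obs 7: x=0 → posterior Dirichlet(7, 9, 11, 17/5, 17/5)
obs 8: x=1 → posterior Dirichlet(7, 10, 11, 17/5, 17/5)
obs 9: x=4 → posterior Dirichlet(7, 10, 11, 17/5, 22/5)

22/179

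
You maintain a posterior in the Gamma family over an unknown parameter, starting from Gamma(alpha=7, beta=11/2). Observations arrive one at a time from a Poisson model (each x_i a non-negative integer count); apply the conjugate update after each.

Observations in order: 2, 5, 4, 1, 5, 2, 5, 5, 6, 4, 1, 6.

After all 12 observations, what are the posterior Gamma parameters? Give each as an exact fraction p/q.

obs 1: x=2 → posterior Gamma(9, 13/2)
obs 2: x=5 → posterior Gamma(14, 15/2)
obs 3: x=4 → posterior Gamma(18, 17/2)
obs 4: x=1 → posterior Gamma(19, 19/2)
obs 5: x=5 → posterior Gamma(24, 21/2)
obs 6: x=2 → posterior Gamma(26, 23/2)
obs 7: x=5 → posterior Gamma(31, 25/2)
obs 8: x=5 → posterior Gamma(36, 27/2)
obs 9: x=6 → posterior Gamma(42, 29/2)
obs 10: x=4 → posterior Gamma(46, 31/2)
obs 11: x=1 → posterior Gamma(47, 33/2)
obs 12: x=6 → posterior Gamma(53, 35/2)

alpha=53, beta=35/2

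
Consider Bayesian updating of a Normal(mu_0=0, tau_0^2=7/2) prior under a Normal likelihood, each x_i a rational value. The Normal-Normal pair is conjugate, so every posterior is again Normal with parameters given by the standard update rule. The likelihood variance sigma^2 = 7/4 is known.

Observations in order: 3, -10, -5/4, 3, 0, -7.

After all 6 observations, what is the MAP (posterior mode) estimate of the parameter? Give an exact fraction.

-49/26

obs 1: x=3 → posterior Normal(2, 7/6)
obs 2: x=-10 → posterior Normal(-14/5, 7/10)
obs 3: x=-5/4 → posterior Normal(-33/14, 1/2)
obs 4: x=3 → posterior Normal(-7/6, 7/18)
obs 5: x=0 → posterior Normal(-21/22, 7/22)
obs 6: x=-7 → posterior Normal(-49/26, 7/26)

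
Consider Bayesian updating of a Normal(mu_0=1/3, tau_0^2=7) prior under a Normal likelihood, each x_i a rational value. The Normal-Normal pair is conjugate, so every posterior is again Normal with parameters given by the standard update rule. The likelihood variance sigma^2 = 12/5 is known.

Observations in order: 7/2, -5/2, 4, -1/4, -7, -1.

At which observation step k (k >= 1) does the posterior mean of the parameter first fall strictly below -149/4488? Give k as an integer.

k = 5

obs 1: x=7/2 → posterior Normal(253/94, 84/47)
obs 2: x=-5/2 → posterior Normal(39/82, 42/41)
obs 3: x=4 → posterior Normal(179/117, 28/39)
obs 4: x=-1/4 → posterior Normal(681/608, 21/38)
obs 5: x=-7 → posterior Normal(-299/748, 84/187)
obs 6: x=-1 → posterior Normal(-439/888, 14/37)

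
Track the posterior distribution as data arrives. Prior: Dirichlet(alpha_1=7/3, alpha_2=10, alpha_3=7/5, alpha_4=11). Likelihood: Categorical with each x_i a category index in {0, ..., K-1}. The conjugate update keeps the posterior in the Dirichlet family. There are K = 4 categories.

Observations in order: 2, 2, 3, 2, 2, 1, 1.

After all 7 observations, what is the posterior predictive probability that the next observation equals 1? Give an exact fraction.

obs 1: x=2 → posterior Dirichlet(7/3, 10, 12/5, 11)
obs 2: x=2 → posterior Dirichlet(7/3, 10, 17/5, 11)
obs 3: x=3 → posterior Dirichlet(7/3, 10, 17/5, 12)
obs 4: x=2 → posterior Dirichlet(7/3, 10, 22/5, 12)
obs 5: x=2 → posterior Dirichlet(7/3, 10, 27/5, 12)
obs 6: x=1 → posterior Dirichlet(7/3, 11, 27/5, 12)
obs 7: x=1 → posterior Dirichlet(7/3, 12, 27/5, 12)

45/119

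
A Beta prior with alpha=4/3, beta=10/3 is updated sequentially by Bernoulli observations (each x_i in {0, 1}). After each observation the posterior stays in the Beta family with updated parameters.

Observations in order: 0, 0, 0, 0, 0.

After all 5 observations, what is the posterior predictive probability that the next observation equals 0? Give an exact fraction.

obs 1: x=0 → posterior Beta(4/3, 13/3)
obs 2: x=0 → posterior Beta(4/3, 16/3)
obs 3: x=0 → posterior Beta(4/3, 19/3)
obs 4: x=0 → posterior Beta(4/3, 22/3)
obs 5: x=0 → posterior Beta(4/3, 25/3)

25/29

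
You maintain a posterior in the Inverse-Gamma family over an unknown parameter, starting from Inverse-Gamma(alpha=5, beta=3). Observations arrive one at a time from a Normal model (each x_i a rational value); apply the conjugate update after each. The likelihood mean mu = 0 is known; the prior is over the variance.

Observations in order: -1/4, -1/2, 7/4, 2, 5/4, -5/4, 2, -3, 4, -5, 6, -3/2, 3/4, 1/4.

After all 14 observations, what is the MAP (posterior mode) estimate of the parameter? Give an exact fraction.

875/208

obs 1: x=-1/4 → posterior Inverse-Gamma(11/2, 97/32)
obs 2: x=-1/2 → posterior Inverse-Gamma(6, 101/32)
obs 3: x=7/4 → posterior Inverse-Gamma(13/2, 75/16)
obs 4: x=2 → posterior Inverse-Gamma(7, 107/16)
obs 5: x=5/4 → posterior Inverse-Gamma(15/2, 239/32)
obs 6: x=-5/4 → posterior Inverse-Gamma(8, 33/4)
obs 7: x=2 → posterior Inverse-Gamma(17/2, 41/4)
obs 8: x=-3 → posterior Inverse-Gamma(9, 59/4)
obs 9: x=4 → posterior Inverse-Gamma(19/2, 91/4)
obs 10: x=-5 → posterior Inverse-Gamma(10, 141/4)
obs 11: x=6 → posterior Inverse-Gamma(21/2, 213/4)
obs 12: x=-3/2 → posterior Inverse-Gamma(11, 435/8)
obs 13: x=3/4 → posterior Inverse-Gamma(23/2, 1749/32)
obs 14: x=1/4 → posterior Inverse-Gamma(12, 875/16)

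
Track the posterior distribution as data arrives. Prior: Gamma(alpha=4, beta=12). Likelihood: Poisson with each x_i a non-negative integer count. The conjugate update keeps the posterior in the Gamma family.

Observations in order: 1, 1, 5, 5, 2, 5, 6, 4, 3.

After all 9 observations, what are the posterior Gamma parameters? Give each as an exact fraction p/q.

alpha=36, beta=21

obs 1: x=1 → posterior Gamma(5, 13)
obs 2: x=1 → posterior Gamma(6, 14)
obs 3: x=5 → posterior Gamma(11, 15)
obs 4: x=5 → posterior Gamma(16, 16)
obs 5: x=2 → posterior Gamma(18, 17)
obs 6: x=5 → posterior Gamma(23, 18)
obs 7: x=6 → posterior Gamma(29, 19)
obs 8: x=4 → posterior Gamma(33, 20)
obs 9: x=3 → posterior Gamma(36, 21)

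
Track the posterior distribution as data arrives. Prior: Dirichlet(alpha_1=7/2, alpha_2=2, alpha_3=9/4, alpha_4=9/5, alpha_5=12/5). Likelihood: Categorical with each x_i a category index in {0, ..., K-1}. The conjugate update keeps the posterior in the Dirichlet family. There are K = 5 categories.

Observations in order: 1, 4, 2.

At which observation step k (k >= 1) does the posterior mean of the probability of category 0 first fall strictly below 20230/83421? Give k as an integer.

k = 3

obs 1: x=1 → posterior Dirichlet(7/2, 3, 9/4, 9/5, 12/5)
obs 2: x=4 → posterior Dirichlet(7/2, 3, 9/4, 9/5, 17/5)
obs 3: x=2 → posterior Dirichlet(7/2, 3, 13/4, 9/5, 17/5)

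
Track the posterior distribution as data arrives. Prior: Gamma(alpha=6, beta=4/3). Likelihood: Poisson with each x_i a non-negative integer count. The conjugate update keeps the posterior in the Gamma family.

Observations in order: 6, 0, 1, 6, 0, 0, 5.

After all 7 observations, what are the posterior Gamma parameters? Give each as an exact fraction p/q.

alpha=24, beta=25/3

obs 1: x=6 → posterior Gamma(12, 7/3)
obs 2: x=0 → posterior Gamma(12, 10/3)
obs 3: x=1 → posterior Gamma(13, 13/3)
obs 4: x=6 → posterior Gamma(19, 16/3)
obs 5: x=0 → posterior Gamma(19, 19/3)
obs 6: x=0 → posterior Gamma(19, 22/3)
obs 7: x=5 → posterior Gamma(24, 25/3)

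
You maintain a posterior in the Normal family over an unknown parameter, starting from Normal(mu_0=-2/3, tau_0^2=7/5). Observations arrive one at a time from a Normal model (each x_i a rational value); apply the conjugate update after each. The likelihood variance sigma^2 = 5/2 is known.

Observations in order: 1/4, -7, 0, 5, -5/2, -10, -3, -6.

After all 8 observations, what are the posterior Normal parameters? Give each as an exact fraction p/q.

obs 1: x=1/4 → posterior Normal(-79/234, 35/39)
obs 2: x=-7 → posterior Normal(-667/318, 35/53)
obs 3: x=0 → posterior Normal(-667/402, 35/67)
obs 4: x=5 → posterior Normal(-247/486, 35/81)
obs 5: x=-5/2 → posterior Normal(-457/570, 7/19)
obs 6: x=-10 → posterior Normal(-1297/654, 35/109)
obs 7: x=-3 → posterior Normal(-1549/738, 35/123)
obs 8: x=-6 → posterior Normal(-2053/822, 35/137)

mu_0=-2053/822, tau_0^2=35/137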